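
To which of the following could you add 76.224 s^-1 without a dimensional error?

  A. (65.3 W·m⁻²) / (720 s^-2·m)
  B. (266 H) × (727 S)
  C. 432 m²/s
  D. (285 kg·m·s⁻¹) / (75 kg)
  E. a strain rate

Reference: s⁻¹.
Each option:
  A. [kg·s⁻³] / [m·s⁻²] = kg·m⁻¹·s⁻¹
  B. [kg·m²·s⁻²·A⁻²] · [kg⁻¹·m⁻²·s³·A²] = s
  C. m²·s⁻¹
  D. [kg·m·s⁻¹] / [kg] = m·s⁻¹
  E. [strain rate] = s⁻¹  ← same
Only E. matches s⁻¹.

E.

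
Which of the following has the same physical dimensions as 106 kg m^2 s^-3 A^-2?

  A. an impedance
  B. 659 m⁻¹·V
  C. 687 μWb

A.

Reference: kg·m²·s⁻³·A⁻².
Each option:
  A. [impedance] = kg·m²·s⁻³·A⁻²  ← same
  B. V·m⁻¹ = J·C⁻¹·m⁻¹ = kg·m·s⁻³·A⁻¹
  C. Wb = V·s = kg·m²·s⁻²·A⁻¹
Only A. matches kg·m²·s⁻³·A⁻².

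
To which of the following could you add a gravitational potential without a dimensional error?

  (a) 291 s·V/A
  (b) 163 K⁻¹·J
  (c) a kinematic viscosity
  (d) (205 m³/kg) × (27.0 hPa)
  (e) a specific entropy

Reference: [gravitational potential] = m²·s⁻².
Each option:
  (a) V·s·A⁻¹ = J·C⁻¹·s·A⁻¹ = kg·m²·s⁻²·A⁻²
  (b) J·K⁻¹ = N·m·K⁻¹ = kg·m²·s⁻²·K⁻¹
  (c) [kinematic viscosity] = m²·s⁻¹
  (d) [kg⁻¹·m³] · [kg·m⁻¹·s⁻²] = m²·s⁻²  ← same
  (e) [specific entropy] = m²·s⁻²·K⁻¹
Only (d) matches m²·s⁻².

(d)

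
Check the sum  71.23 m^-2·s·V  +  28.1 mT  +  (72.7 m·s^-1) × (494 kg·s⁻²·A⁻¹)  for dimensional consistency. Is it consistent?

Work out the base dimensions of each:
  71.23 m^-2·s·V:  V·s·m⁻² = J·C⁻¹·s·m⁻² = kg·s⁻²·A⁻¹
  28.1 mT:  T = Wb·m⁻² = kg·s⁻²·A⁻¹
  (72.7 m·s^-1) × (494 kg·s⁻²·A⁻¹):  [m·s⁻¹] · [kg·s⁻²·A⁻¹] = kg·m·s⁻³·A⁻¹
The terms do not share a single dimension (kg·m·s⁻³·A⁻¹ vs kg·s⁻²·A⁻¹).

No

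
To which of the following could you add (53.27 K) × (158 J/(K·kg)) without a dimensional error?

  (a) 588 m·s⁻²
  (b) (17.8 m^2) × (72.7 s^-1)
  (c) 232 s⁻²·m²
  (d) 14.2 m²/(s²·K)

(c)

Reference: [K] · [m²·s⁻²·K⁻¹] = m²·s⁻².
Each option:
  (a) m·s⁻²
  (b) [m²] · [s⁻¹] = m²·s⁻¹
  (c) m²·s⁻²  ← same
  (d) m²·s⁻²·K⁻¹
Only (c) matches m²·s⁻².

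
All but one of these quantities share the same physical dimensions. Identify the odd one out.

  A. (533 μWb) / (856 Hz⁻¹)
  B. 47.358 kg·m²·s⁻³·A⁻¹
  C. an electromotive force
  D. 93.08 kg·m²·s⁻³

Expand each in SI base units:
  A. [kg·m²·s⁻²·A⁻¹] / [s] = kg·m²·s⁻³·A⁻¹
  B. kg·m²·s⁻³·A⁻¹
  C. [electromotive force] = kg·m²·s⁻³·A⁻¹
  D. kg·m²·s⁻³
All reduce to kg·m²·s⁻³·A⁻¹ except D., which is kg·m²·s⁻³.

D.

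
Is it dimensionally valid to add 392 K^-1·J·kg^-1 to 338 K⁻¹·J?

No

Expand each in SI base units:
  392 K^-1·J·kg^-1:  J·kg⁻¹·K⁻¹ = N·m·kg⁻¹·K⁻¹ = m²·s⁻²·K⁻¹
  338 K⁻¹·J:  J·K⁻¹ = N·m·K⁻¹ = kg·m²·s⁻²·K⁻¹
m²·s⁻²·K⁻¹ ≠ kg·m²·s⁻²·K⁻¹, so they cannot be added.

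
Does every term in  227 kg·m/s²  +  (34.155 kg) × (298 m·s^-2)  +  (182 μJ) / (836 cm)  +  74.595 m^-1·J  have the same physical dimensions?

Dimensions:
  227 kg·m/s²:  kg·m·s⁻²
  (34.155 kg) × (298 m·s^-2):  [kg] · [m·s⁻²] = kg·m·s⁻²
  (182 μJ) / (836 cm):  [kg·m²·s⁻²] / [m] = kg·m·s⁻²
  74.595 m^-1·J:  J·m⁻¹ = N·m·m⁻¹ = kg·m·s⁻²
Every term reduces to kg·m·s⁻².

Yes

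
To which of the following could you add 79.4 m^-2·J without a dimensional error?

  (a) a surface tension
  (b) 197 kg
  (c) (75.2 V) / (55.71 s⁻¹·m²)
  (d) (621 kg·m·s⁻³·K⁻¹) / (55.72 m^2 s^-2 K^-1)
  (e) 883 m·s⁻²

(a)

Reference: J·m⁻² = N·m·m⁻² = kg·s⁻².
Each option:
  (a) [surface tension] = kg·s⁻²  ← same
  (b) kg
  (c) [kg·m²·s⁻³·A⁻¹] / [m²·s⁻¹] = kg·s⁻²·A⁻¹
  (d) [kg·m·s⁻³·K⁻¹] / [m²·s⁻²·K⁻¹] = kg·m⁻¹·s⁻¹
  (e) m·s⁻²
Only (a) matches kg·s⁻².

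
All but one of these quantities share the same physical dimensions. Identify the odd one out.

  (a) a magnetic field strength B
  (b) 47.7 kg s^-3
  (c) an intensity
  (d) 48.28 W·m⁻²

(a)

Expand each in SI base units:
  (a) [magnetic field strength B] = kg·s⁻²·A⁻¹
  (b) kg·s⁻³
  (c) [intensity] = kg·s⁻³
  (d) W·m⁻² = J·s⁻¹·m⁻² = kg·s⁻³
All reduce to kg·s⁻³ except (a), which is kg·s⁻²·A⁻¹.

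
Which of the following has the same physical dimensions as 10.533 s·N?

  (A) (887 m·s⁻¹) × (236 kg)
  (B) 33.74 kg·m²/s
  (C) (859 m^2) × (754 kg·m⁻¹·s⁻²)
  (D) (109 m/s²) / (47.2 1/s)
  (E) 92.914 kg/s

(A)

Reference: N·s = kg·m·s⁻²·s = kg·m·s⁻¹.
Each option:
  (A) [m·s⁻¹] · [kg] = kg·m·s⁻¹  ← same
  (B) kg·m²·s⁻¹
  (C) [m²] · [kg·m⁻¹·s⁻²] = kg·m·s⁻²
  (D) [m·s⁻²] / [s⁻¹] = m·s⁻¹
  (E) kg·s⁻¹
Only (A) matches kg·m·s⁻¹.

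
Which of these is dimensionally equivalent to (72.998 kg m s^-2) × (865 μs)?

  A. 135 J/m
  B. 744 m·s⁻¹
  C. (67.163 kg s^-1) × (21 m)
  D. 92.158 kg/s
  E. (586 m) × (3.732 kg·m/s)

C.

Reference: [kg·m·s⁻²] · [s] = kg·m·s⁻¹.
Each option:
  A. J·m⁻¹ = N·m·m⁻¹ = kg·m·s⁻²
  B. m·s⁻¹
  C. [kg·s⁻¹] · [m] = kg·m·s⁻¹  ← same
  D. kg·s⁻¹
  E. [m] · [kg·m·s⁻¹] = kg·m²·s⁻¹
Only C. matches kg·m·s⁻¹.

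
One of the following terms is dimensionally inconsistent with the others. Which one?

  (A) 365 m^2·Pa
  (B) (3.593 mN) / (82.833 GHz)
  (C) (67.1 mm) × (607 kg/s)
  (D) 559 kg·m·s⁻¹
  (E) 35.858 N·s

Reduce each to base SI dimensions:
  (A) Pa·m² = N·m⁻²·m² = kg·m·s⁻²
  (B) [kg·m·s⁻²] / [s⁻¹] = kg·m·s⁻¹
  (C) [m] · [kg·s⁻¹] = kg·m·s⁻¹
  (D) kg·m·s⁻¹
  (E) N·s = kg·m·s⁻²·s = kg·m·s⁻¹
All reduce to kg·m·s⁻¹ except (A), which is kg·m·s⁻².

(A)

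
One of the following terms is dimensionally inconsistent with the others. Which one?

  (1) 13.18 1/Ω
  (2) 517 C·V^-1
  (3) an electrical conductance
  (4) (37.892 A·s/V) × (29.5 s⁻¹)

Dimensions:
  (1) Ω⁻¹ = (V·A⁻¹)⁻¹ = kg⁻¹·m⁻²·s³·A²
  (2) C·V⁻¹ = s·A·(J·C⁻¹)⁻¹ = kg⁻¹·m⁻²·s⁴·A²
  (3) [electrical conductance] = kg⁻¹·m⁻²·s³·A²
  (4) [kg⁻¹·m⁻²·s⁴·A²] · [s⁻¹] = kg⁻¹·m⁻²·s³·A²
All reduce to kg⁻¹·m⁻²·s³·A² except (2), which is kg⁻¹·m⁻²·s⁴·A².

(2)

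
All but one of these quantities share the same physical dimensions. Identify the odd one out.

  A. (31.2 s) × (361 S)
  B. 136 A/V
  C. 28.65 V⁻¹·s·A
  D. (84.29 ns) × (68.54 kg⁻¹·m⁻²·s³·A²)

Work out the base dimensions of each:
  A. [s] · [kg⁻¹·m⁻²·s³·A²] = kg⁻¹·m⁻²·s⁴·A²
  B. A·V⁻¹ = A·(J·C⁻¹)⁻¹ = kg⁻¹·m⁻²·s³·A²
  C. A·s·V⁻¹ = A·s·(J·C⁻¹)⁻¹ = kg⁻¹·m⁻²·s⁴·A²
  D. [s] · [kg⁻¹·m⁻²·s³·A²] = kg⁻¹·m⁻²·s⁴·A²
All reduce to kg⁻¹·m⁻²·s⁴·A² except B., which is kg⁻¹·m⁻²·s³·A².

B.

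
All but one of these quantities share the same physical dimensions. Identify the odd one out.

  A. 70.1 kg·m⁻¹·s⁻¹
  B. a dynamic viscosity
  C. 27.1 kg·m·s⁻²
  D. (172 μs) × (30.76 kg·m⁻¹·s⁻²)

Work out the base dimensions of each:
  A. kg·m⁻¹·s⁻¹
  B. [dynamic viscosity] = kg·m⁻¹·s⁻¹
  C. kg·m·s⁻²
  D. [s] · [kg·m⁻¹·s⁻²] = kg·m⁻¹·s⁻¹
All reduce to kg·m⁻¹·s⁻¹ except C., which is kg·m·s⁻².

C.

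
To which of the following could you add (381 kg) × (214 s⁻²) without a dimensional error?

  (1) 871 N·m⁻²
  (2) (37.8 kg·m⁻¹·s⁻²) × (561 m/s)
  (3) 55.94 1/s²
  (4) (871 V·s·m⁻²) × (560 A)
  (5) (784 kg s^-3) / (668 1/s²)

Reference: [kg] · [s⁻²] = kg·s⁻².
Each option:
  (1) N·m⁻² = kg·m·s⁻²·m⁻² = kg·m⁻¹·s⁻²
  (2) [kg·m⁻¹·s⁻²] · [m·s⁻¹] = kg·s⁻³
  (3) s⁻²
  (4) [kg·s⁻²·A⁻¹] · [A] = kg·s⁻²  ← same
  (5) [kg·s⁻³] / [s⁻²] = kg·s⁻¹
Only (4) matches kg·s⁻².

(4)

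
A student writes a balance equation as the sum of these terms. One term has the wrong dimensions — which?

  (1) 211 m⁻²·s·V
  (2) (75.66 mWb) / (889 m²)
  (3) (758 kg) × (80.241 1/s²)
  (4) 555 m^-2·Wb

Work out the base dimensions of each:
  (1) V·s·m⁻² = J·C⁻¹·s·m⁻² = kg·s⁻²·A⁻¹
  (2) [kg·m²·s⁻²·A⁻¹] / [m²] = kg·s⁻²·A⁻¹
  (3) [kg] · [s⁻²] = kg·s⁻²
  (4) Wb·m⁻² = V·s·m⁻² = kg·s⁻²·A⁻¹
All reduce to kg·s⁻²·A⁻¹ except (3), which is kg·s⁻².

(3)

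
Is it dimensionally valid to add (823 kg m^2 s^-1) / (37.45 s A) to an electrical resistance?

No

In SI base units:
  (823 kg m^2 s^-1) / (37.45 s A):  [kg·m²·s⁻¹] / [s·A] = kg·m²·s⁻²·A⁻¹
  an electrical resistance:  [electrical resistance] = kg·m²·s⁻³·A⁻²
kg·m²·s⁻²·A⁻¹ ≠ kg·m²·s⁻³·A⁻², so they cannot be added.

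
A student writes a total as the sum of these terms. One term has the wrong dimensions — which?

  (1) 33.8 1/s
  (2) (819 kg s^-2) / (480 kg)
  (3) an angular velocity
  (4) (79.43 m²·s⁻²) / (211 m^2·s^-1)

(2)

Expand each in SI base units:
  (1) s⁻¹
  (2) [kg·s⁻²] / [kg] = s⁻²
  (3) [angular velocity] = s⁻¹
  (4) [m²·s⁻²] / [m²·s⁻¹] = s⁻¹
All reduce to s⁻¹ except (2), which is s⁻².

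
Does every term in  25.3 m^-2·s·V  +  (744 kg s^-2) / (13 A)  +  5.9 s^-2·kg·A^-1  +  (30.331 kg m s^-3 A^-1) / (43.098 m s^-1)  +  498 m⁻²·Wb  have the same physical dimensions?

Expand each in SI base units:
  25.3 m^-2·s·V:  V·s·m⁻² = J·C⁻¹·s·m⁻² = kg·s⁻²·A⁻¹
  (744 kg s^-2) / (13 A):  [kg·s⁻²] / [A] = kg·s⁻²·A⁻¹
  5.9 s^-2·kg·A^-1:  kg·s⁻²·A⁻¹
  (30.331 kg m s^-3 A^-1) / (43.098 m s^-1):  [kg·m·s⁻³·A⁻¹] / [m·s⁻¹] = kg·s⁻²·A⁻¹
  498 m⁻²·Wb:  Wb·m⁻² = V·s·m⁻² = kg·s⁻²·A⁻¹
Every term reduces to kg·s⁻²·A⁻¹.

Yes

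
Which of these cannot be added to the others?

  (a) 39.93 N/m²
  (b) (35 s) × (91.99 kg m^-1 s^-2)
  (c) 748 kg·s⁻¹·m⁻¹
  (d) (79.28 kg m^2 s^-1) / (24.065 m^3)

Work out the base dimensions of each:
  (a) N·m⁻² = kg·m·s⁻²·m⁻² = kg·m⁻¹·s⁻²
  (b) [s] · [kg·m⁻¹·s⁻²] = kg·m⁻¹·s⁻¹
  (c) kg·m⁻¹·s⁻¹
  (d) [kg·m²·s⁻¹] / [m³] = kg·m⁻¹·s⁻¹
All reduce to kg·m⁻¹·s⁻¹ except (a), which is kg·m⁻¹·s⁻².

(a)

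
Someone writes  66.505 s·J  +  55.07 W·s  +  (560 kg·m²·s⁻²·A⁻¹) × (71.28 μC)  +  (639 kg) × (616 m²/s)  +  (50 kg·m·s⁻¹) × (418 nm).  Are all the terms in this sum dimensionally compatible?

No

Work out the base dimensions of each:
  66.505 s·J:  J·s = N·m·s = kg·m²·s⁻¹
  55.07 W·s:  W·s = J·s⁻¹·s = kg·m²·s⁻²
  (560 kg·m²·s⁻²·A⁻¹) × (71.28 μC):  [kg·m²·s⁻²·A⁻¹] · [s·A] = kg·m²·s⁻¹
  (639 kg) × (616 m²/s):  [kg] · [m²·s⁻¹] = kg·m²·s⁻¹
  (50 kg·m·s⁻¹) × (418 nm):  [kg·m·s⁻¹] · [m] = kg·m²·s⁻¹
The terms do not share a single dimension (kg·m²·s⁻² vs kg·m²·s⁻¹).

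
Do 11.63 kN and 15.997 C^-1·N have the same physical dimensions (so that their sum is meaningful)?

No

Expand each in SI base units:
  11.63 kN:  N = kg·m·s⁻²
  15.997 C^-1·N:  N·C⁻¹ = kg·m·s⁻²·(s·A)⁻¹ = kg·m·s⁻³·A⁻¹
kg·m·s⁻² ≠ kg·m·s⁻³·A⁻¹, so they cannot be added.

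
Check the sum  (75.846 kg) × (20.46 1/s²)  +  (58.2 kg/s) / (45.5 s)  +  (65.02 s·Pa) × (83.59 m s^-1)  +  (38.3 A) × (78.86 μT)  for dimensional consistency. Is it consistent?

Yes

Reduce each to base SI dimensions:
  (75.846 kg) × (20.46 1/s²):  [kg] · [s⁻²] = kg·s⁻²
  (58.2 kg/s) / (45.5 s):  [kg·s⁻¹] / [s] = kg·s⁻²
  (65.02 s·Pa) × (83.59 m s^-1):  [kg·m⁻¹·s⁻¹] · [m·s⁻¹] = kg·s⁻²
  (38.3 A) × (78.86 μT):  [A] · [kg·s⁻²·A⁻¹] = kg·s⁻²
Every term reduces to kg·s⁻².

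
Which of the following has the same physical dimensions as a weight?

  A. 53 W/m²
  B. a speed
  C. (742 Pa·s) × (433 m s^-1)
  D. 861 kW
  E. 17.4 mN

E.

Reference: [weight] = kg·m·s⁻².
Each option:
  A. W·m⁻² = J·s⁻¹·m⁻² = kg·s⁻³
  B. [speed] = m·s⁻¹
  C. [kg·m⁻¹·s⁻¹] · [m·s⁻¹] = kg·s⁻²
  D. W = J·s⁻¹ = kg·m²·s⁻³
  E. N = kg·m·s⁻²  ← same
Only E. matches kg·m·s⁻².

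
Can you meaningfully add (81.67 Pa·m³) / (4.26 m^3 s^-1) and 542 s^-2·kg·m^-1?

No

Expand each in SI base units:
  (81.67 Pa·m³) / (4.26 m^3 s^-1):  [kg·m²·s⁻²] / [m³·s⁻¹] = kg·m⁻¹·s⁻¹
  542 s^-2·kg·m^-1:  kg·m⁻¹·s⁻²
kg·m⁻¹·s⁻¹ ≠ kg·m⁻¹·s⁻², so they cannot be added.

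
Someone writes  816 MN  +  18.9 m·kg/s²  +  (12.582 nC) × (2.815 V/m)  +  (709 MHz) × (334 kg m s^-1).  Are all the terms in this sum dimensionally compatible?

Yes

Reduce each to base SI dimensions:
  816 MN:  N = kg·m·s⁻²
  18.9 m·kg/s²:  kg·m·s⁻²
  (12.582 nC) × (2.815 V/m):  [s·A] · [kg·m·s⁻³·A⁻¹] = kg·m·s⁻²
  (709 MHz) × (334 kg m s^-1):  [s⁻¹] · [kg·m·s⁻¹] = kg·m·s⁻²
Every term reduces to kg·m·s⁻².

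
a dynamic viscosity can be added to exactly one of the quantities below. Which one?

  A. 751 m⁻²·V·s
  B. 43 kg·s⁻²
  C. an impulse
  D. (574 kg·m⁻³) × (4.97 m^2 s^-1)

D.

Reference: [dynamic viscosity] = kg·m⁻¹·s⁻¹.
Each option:
  A. V·s·m⁻² = J·C⁻¹·s·m⁻² = kg·s⁻²·A⁻¹
  B. kg·s⁻²
  C. [impulse] = kg·m·s⁻¹
  D. [kg·m⁻³] · [m²·s⁻¹] = kg·m⁻¹·s⁻¹  ← same
Only D. matches kg·m⁻¹·s⁻¹.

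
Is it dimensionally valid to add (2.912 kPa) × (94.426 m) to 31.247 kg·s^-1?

Work out the base dimensions of each:
  (2.912 kPa) × (94.426 m):  [kg·m⁻¹·s⁻²] · [m] = kg·s⁻²
  31.247 kg·s^-1:  kg·s⁻¹
kg·s⁻² ≠ kg·s⁻¹, so they cannot be added.

No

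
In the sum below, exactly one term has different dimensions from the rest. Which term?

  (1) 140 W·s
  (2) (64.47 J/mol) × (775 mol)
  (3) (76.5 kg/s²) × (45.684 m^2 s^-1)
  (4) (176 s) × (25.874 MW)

(3)

Work out the base dimensions of each:
  (1) W·s = J·s⁻¹·s = kg·m²·s⁻²
  (2) [kg·m²·s⁻²·mol⁻¹] · [mol] = kg·m²·s⁻²
  (3) [kg·s⁻²] · [m²·s⁻¹] = kg·m²·s⁻³
  (4) [s] · [kg·m²·s⁻³] = kg·m²·s⁻²
All reduce to kg·m²·s⁻² except (3), which is kg·m²·s⁻³.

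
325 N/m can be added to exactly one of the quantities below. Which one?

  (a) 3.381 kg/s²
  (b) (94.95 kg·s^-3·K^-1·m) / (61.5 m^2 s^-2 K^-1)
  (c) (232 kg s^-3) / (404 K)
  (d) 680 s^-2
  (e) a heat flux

(a)

Reference: N·m⁻¹ = kg·m·s⁻²·m⁻¹ = kg·s⁻².
Each option:
  (a) kg·s⁻²  ← same
  (b) [kg·m·s⁻³·K⁻¹] / [m²·s⁻²·K⁻¹] = kg·m⁻¹·s⁻¹
  (c) [kg·s⁻³] / [K] = kg·s⁻³·K⁻¹
  (d) s⁻²
  (e) [heat flux] = kg·s⁻³
Only (a) matches kg·s⁻².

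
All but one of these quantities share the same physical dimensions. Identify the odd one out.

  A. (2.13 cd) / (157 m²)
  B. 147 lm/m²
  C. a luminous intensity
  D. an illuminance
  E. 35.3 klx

Work out the base dimensions of each:
  A. [cd] / [m²] = m⁻²·cd
  B. lm·m⁻² = cd·m⁻² = m⁻²·cd
  C. [luminous intensity] = cd
  D. [illuminance] = m⁻²·cd
  E. lx = lm·m⁻² = m⁻²·cd
All reduce to m⁻²·cd except C., which is cd.

C.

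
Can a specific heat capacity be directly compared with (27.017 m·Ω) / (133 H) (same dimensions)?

Reduce each to base SI dimensions:
  a specific heat capacity:  [specific heat capacity] = m²·s⁻²·K⁻¹
  (27.017 m·Ω) / (133 H):  [kg·m³·s⁻³·A⁻²] / [kg·m²·s⁻²·A⁻²] = m·s⁻¹
m²·s⁻²·K⁻¹ ≠ m·s⁻¹, so they cannot be added.

No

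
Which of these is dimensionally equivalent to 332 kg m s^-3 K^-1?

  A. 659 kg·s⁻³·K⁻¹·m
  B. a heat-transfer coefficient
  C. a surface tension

Reference: kg·m·s⁻³·K⁻¹.
Each option:
  A. kg·m·s⁻³·K⁻¹  ← same
  B. [heat-transfer coefficient] = kg·s⁻³·K⁻¹
  C. [surface tension] = kg·s⁻²
Only A. matches kg·m·s⁻³·K⁻¹.

A.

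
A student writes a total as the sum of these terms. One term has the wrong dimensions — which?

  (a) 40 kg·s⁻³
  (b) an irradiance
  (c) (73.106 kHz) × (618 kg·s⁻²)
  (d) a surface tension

Expand each in SI base units:
  (a) kg·s⁻³
  (b) [irradiance] = kg·s⁻³
  (c) [s⁻¹] · [kg·s⁻²] = kg·s⁻³
  (d) [surface tension] = kg·s⁻²
All reduce to kg·s⁻³ except (d), which is kg·s⁻².

(d)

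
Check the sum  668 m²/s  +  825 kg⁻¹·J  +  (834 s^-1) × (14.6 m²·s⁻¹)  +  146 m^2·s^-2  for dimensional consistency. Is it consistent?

Work out the base dimensions of each:
  668 m²/s:  m²·s⁻¹
  825 kg⁻¹·J:  J·kg⁻¹ = N·m·kg⁻¹ = m²·s⁻²
  (834 s^-1) × (14.6 m²·s⁻¹):  [s⁻¹] · [m²·s⁻¹] = m²·s⁻²
  146 m^2·s^-2:  m²·s⁻²
The terms do not share a single dimension (m²·s⁻² vs m²·s⁻¹).

No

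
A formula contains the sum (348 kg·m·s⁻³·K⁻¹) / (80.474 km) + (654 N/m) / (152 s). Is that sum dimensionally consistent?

Dimensions:
  (348 kg·m·s⁻³·K⁻¹) / (80.474 km):  [kg·m·s⁻³·K⁻¹] / [m] = kg·s⁻³·K⁻¹
  (654 N/m) / (152 s):  [kg·s⁻²] / [s] = kg·s⁻³
kg·s⁻³·K⁻¹ ≠ kg·s⁻³, so they cannot be added.

No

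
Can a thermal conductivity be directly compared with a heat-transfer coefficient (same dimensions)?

No

Expand each in SI base units:
  a thermal conductivity:  [thermal conductivity] = kg·m·s⁻³·K⁻¹
  a heat-transfer coefficient:  [heat-transfer coefficient] = kg·s⁻³·K⁻¹
kg·m·s⁻³·K⁻¹ ≠ kg·s⁻³·K⁻¹, so they cannot be added.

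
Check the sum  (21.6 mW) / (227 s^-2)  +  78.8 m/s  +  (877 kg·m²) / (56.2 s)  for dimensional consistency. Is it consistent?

No

Dimensions:
  (21.6 mW) / (227 s^-2):  [kg·m²·s⁻³] / [s⁻²] = kg·m²·s⁻¹
  78.8 m/s:  m·s⁻¹
  (877 kg·m²) / (56.2 s):  [kg·m²] / [s] = kg·m²·s⁻¹
The terms do not share a single dimension (kg·m²·s⁻¹ vs m·s⁻¹).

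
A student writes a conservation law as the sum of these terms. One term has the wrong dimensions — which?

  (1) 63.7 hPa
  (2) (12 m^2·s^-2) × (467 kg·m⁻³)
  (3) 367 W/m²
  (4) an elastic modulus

In SI base units:
  (1) Pa = N·m⁻² = kg·m⁻¹·s⁻²
  (2) [m²·s⁻²] · [kg·m⁻³] = kg·m⁻¹·s⁻²
  (3) W·m⁻² = J·s⁻¹·m⁻² = kg·s⁻³
  (4) [elastic modulus] = kg·m⁻¹·s⁻²
All reduce to kg·m⁻¹·s⁻² except (3), which is kg·s⁻³.

(3)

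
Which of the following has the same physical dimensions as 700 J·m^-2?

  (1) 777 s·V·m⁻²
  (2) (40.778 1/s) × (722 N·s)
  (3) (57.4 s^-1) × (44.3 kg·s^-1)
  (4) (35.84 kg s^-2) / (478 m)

(3)

Reference: J·m⁻² = N·m·m⁻² = kg·s⁻².
Each option:
  (1) V·s·m⁻² = J·C⁻¹·s·m⁻² = kg·s⁻²·A⁻¹
  (2) [s⁻¹] · [kg·m·s⁻¹] = kg·m·s⁻²
  (3) [s⁻¹] · [kg·s⁻¹] = kg·s⁻²  ← same
  (4) [kg·s⁻²] / [m] = kg·m⁻¹·s⁻²
Only (3) matches kg·s⁻².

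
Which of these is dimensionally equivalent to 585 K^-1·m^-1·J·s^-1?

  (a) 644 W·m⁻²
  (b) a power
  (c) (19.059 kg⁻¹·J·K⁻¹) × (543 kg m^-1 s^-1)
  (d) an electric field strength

(c)

Reference: J·s⁻¹·m⁻¹·K⁻¹ = N·m·s⁻¹·m⁻¹·K⁻¹ = kg·m·s⁻³·K⁻¹.
Each option:
  (a) W·m⁻² = J·s⁻¹·m⁻² = kg·s⁻³
  (b) [power] = kg·m²·s⁻³
  (c) [m²·s⁻²·K⁻¹] · [kg·m⁻¹·s⁻¹] = kg·m·s⁻³·K⁻¹  ← same
  (d) [electric field strength] = kg·m·s⁻³·A⁻¹
Only (c) matches kg·m·s⁻³·K⁻¹.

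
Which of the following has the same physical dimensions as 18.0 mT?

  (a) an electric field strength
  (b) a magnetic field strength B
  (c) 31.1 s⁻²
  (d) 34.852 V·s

Reference: T = Wb·m⁻² = kg·s⁻²·A⁻¹.
Each option:
  (a) [electric field strength] = kg·m·s⁻³·A⁻¹
  (b) [magnetic field strength B] = kg·s⁻²·A⁻¹  ← same
  (c) s⁻²
  (d) V·s = J·C⁻¹·s = kg·m²·s⁻²·A⁻¹
Only (b) matches kg·s⁻²·A⁻¹.

(b)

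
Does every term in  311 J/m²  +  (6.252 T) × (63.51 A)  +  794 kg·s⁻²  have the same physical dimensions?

Yes

In SI base units:
  311 J/m²:  J·m⁻² = N·m·m⁻² = kg·s⁻²
  (6.252 T) × (63.51 A):  [kg·s⁻²·A⁻¹] · [A] = kg·s⁻²
  794 kg·s⁻²:  kg·s⁻²
Every term reduces to kg·s⁻².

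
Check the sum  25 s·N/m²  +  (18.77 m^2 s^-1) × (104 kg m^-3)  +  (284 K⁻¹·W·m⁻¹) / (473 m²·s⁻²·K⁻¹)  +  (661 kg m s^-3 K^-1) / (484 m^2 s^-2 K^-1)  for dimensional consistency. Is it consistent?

Yes

In SI base units:
  25 s·N/m²:  N·s·m⁻² = kg·m·s⁻²·s·m⁻² = kg·m⁻¹·s⁻¹
  (18.77 m^2 s^-1) × (104 kg m^-3):  [m²·s⁻¹] · [kg·m⁻³] = kg·m⁻¹·s⁻¹
  (284 K⁻¹·W·m⁻¹) / (473 m²·s⁻²·K⁻¹):  [kg·m·s⁻³·K⁻¹] / [m²·s⁻²·K⁻¹] = kg·m⁻¹·s⁻¹
  (661 kg m s^-3 K^-1) / (484 m^2 s^-2 K^-1):  [kg·m·s⁻³·K⁻¹] / [m²·s⁻²·K⁻¹] = kg·m⁻¹·s⁻¹
Every term reduces to kg·m⁻¹·s⁻¹.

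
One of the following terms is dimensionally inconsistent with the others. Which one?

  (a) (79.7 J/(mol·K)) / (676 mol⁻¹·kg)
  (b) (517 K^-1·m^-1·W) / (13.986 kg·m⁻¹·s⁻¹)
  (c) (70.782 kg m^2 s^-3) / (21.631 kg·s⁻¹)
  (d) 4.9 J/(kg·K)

Dimensions:
  (a) [kg·m²·s⁻²·K⁻¹·mol⁻¹] / [kg·mol⁻¹] = m²·s⁻²·K⁻¹
  (b) [kg·m·s⁻³·K⁻¹] / [kg·m⁻¹·s⁻¹] = m²·s⁻²·K⁻¹
  (c) [kg·m²·s⁻³] / [kg·s⁻¹] = m²·s⁻²
  (d) J·kg⁻¹·K⁻¹ = N·m·kg⁻¹·K⁻¹ = m²·s⁻²·K⁻¹
All reduce to m²·s⁻²·K⁻¹ except (c), which is m²·s⁻².

(c)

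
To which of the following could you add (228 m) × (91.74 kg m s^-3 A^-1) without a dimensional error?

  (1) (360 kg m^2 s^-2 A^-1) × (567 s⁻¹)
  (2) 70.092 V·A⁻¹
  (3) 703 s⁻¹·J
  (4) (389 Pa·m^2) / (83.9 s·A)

(1)

Reference: [m] · [kg·m·s⁻³·A⁻¹] = kg·m²·s⁻³·A⁻¹.
Each option:
  (1) [kg·m²·s⁻²·A⁻¹] · [s⁻¹] = kg·m²·s⁻³·A⁻¹  ← same
  (2) V·A⁻¹ = J·C⁻¹·A⁻¹ = kg·m²·s⁻³·A⁻²
  (3) J·s⁻¹ = N·m·s⁻¹ = kg·m²·s⁻³
  (4) [kg·m·s⁻²] / [s·A] = kg·m·s⁻³·A⁻¹
Only (1) matches kg·m²·s⁻³·A⁻¹.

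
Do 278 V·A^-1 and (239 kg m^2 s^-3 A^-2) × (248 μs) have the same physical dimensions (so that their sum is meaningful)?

No

Dimensions:
  278 V·A^-1:  V·A⁻¹ = J·C⁻¹·A⁻¹ = kg·m²·s⁻³·A⁻²
  (239 kg m^2 s^-3 A^-2) × (248 μs):  [kg·m²·s⁻³·A⁻²] · [s] = kg·m²·s⁻²·A⁻²
kg·m²·s⁻³·A⁻² ≠ kg·m²·s⁻²·A⁻², so they cannot be added.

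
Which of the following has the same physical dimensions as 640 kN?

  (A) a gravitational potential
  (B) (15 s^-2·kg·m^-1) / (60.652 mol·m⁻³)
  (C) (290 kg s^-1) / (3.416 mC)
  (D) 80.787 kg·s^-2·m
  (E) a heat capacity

(D)

Reference: N = kg·m·s⁻².
Each option:
  (A) [gravitational potential] = m²·s⁻²
  (B) [kg·m⁻¹·s⁻²] / [m⁻³·mol] = kg·m²·s⁻²·mol⁻¹
  (C) [kg·s⁻¹] / [s·A] = kg·s⁻²·A⁻¹
  (D) kg·m·s⁻²  ← same
  (E) [heat capacity] = kg·m²·s⁻²·K⁻¹
Only (D) matches kg·m·s⁻².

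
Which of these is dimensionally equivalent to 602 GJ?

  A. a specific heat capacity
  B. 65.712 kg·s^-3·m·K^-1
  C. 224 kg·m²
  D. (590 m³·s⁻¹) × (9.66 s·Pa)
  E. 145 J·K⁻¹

Reference: J = N·m = kg·m²·s⁻².
Each option:
  A. [specific heat capacity] = m²·s⁻²·K⁻¹
  B. kg·m·s⁻³·K⁻¹
  C. kg·m²
  D. [m³·s⁻¹] · [kg·m⁻¹·s⁻¹] = kg·m²·s⁻²  ← same
  E. J·K⁻¹ = N·m·K⁻¹ = kg·m²·s⁻²·K⁻¹
Only D. matches kg·m²·s⁻².

D.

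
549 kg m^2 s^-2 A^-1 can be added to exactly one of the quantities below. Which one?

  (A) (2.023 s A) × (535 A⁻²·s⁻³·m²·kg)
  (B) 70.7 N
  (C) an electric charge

(A)

Reference: kg·m²·s⁻²·A⁻¹.
Each option:
  (A) [s·A] · [kg·m²·s⁻³·A⁻²] = kg·m²·s⁻²·A⁻¹  ← same
  (B) N = kg·m·s⁻²
  (C) [electric charge] = s·A
Only (A) matches kg·m²·s⁻²·A⁻¹.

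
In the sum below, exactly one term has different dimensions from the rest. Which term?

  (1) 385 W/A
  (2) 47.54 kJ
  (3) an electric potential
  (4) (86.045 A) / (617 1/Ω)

(2)

In SI base units:
  (1) W·A⁻¹ = J·s⁻¹·A⁻¹ = kg·m²·s⁻³·A⁻¹
  (2) J = N·m = kg·m²·s⁻²
  (3) [electric potential] = kg·m²·s⁻³·A⁻¹
  (4) [A] / [kg⁻¹·m⁻²·s³·A²] = kg·m²·s⁻³·A⁻¹
All reduce to kg·m²·s⁻³·A⁻¹ except (2), which is kg·m²·s⁻².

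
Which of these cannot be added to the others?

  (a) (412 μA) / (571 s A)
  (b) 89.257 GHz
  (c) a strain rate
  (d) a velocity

(d)

Work out the base dimensions of each:
  (a) [A] / [s·A] = s⁻¹
  (b) Hz = s⁻¹
  (c) [strain rate] = s⁻¹
  (d) [velocity] = m·s⁻¹
All reduce to s⁻¹ except (d), which is m·s⁻¹.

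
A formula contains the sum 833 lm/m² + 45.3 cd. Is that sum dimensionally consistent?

Reduce each to base SI dimensions:
  833 lm/m²:  lm·m⁻² = cd·m⁻² = m⁻²·cd
  45.3 cd:  cd
m⁻²·cd ≠ cd, so they cannot be added.

No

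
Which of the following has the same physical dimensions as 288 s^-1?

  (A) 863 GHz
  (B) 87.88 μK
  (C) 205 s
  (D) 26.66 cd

Reference: s⁻¹.
Each option:
  (A) Hz = s⁻¹  ← same
  (B) K
  (C) s
  (D) cd
Only (A) matches s⁻¹.

(A)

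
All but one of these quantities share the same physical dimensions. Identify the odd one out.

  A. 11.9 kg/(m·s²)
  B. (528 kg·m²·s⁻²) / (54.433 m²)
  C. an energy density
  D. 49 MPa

Dimensions:
  A. kg·m⁻¹·s⁻²
  B. [kg·m²·s⁻²] / [m²] = kg·s⁻²
  C. [energy density] = kg·m⁻¹·s⁻²
  D. Pa = N·m⁻² = kg·m⁻¹·s⁻²
All reduce to kg·m⁻¹·s⁻² except B., which is kg·s⁻².

B.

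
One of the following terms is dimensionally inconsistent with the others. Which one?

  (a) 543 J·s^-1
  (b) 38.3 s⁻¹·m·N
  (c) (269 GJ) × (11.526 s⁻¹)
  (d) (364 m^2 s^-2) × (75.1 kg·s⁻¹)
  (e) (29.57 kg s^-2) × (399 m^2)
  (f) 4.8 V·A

(e)

Reduce each to base SI dimensions:
  (a) J·s⁻¹ = N·m·s⁻¹ = kg·m²·s⁻³
  (b) N·m·s⁻¹ = kg·m·s⁻²·m·s⁻¹ = kg·m²·s⁻³
  (c) [kg·m²·s⁻²] · [s⁻¹] = kg·m²·s⁻³
  (d) [m²·s⁻²] · [kg·s⁻¹] = kg·m²·s⁻³
  (e) [kg·s⁻²] · [m²] = kg·m²·s⁻²
  (f) V·A = J·C⁻¹·A = kg·m²·s⁻³
All reduce to kg·m²·s⁻³ except (e), which is kg·m²·s⁻².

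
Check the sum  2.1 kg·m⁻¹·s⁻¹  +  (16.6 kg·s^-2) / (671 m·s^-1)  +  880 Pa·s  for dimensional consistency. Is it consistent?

Expand each in SI base units:
  2.1 kg·m⁻¹·s⁻¹:  kg·m⁻¹·s⁻¹
  (16.6 kg·s^-2) / (671 m·s^-1):  [kg·s⁻²] / [m·s⁻¹] = kg·m⁻¹·s⁻¹
  880 Pa·s:  Pa·s = N·m⁻²·s = kg·m⁻¹·s⁻¹
Every term reduces to kg·m⁻¹·s⁻¹.

Yes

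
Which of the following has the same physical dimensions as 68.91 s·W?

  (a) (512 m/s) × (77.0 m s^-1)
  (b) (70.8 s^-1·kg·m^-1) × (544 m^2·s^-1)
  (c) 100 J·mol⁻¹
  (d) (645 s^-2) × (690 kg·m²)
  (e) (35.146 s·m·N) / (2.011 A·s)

(d)

Reference: W·s = J·s⁻¹·s = kg·m²·s⁻².
Each option:
  (a) [m·s⁻¹] · [m·s⁻¹] = m²·s⁻²
  (b) [kg·m⁻¹·s⁻¹] · [m²·s⁻¹] = kg·m·s⁻²
  (c) J·mol⁻¹ = N·m·mol⁻¹ = kg·m²·s⁻²·mol⁻¹
  (d) [s⁻²] · [kg·m²] = kg·m²·s⁻²  ← same
  (e) [kg·m²·s⁻¹] / [s·A] = kg·m²·s⁻²·A⁻¹
Only (d) matches kg·m²·s⁻².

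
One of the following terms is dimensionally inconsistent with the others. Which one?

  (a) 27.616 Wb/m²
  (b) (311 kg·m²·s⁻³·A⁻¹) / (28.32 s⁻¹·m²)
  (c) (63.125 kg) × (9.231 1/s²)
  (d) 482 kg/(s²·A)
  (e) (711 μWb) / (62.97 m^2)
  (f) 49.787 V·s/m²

Expand each in SI base units:
  (a) Wb·m⁻² = V·s·m⁻² = kg·s⁻²·A⁻¹
  (b) [kg·m²·s⁻³·A⁻¹] / [m²·s⁻¹] = kg·s⁻²·A⁻¹
  (c) [kg] · [s⁻²] = kg·s⁻²
  (d) kg·s⁻²·A⁻¹
  (e) [kg·m²·s⁻²·A⁻¹] / [m²] = kg·s⁻²·A⁻¹
  (f) V·s·m⁻² = J·C⁻¹·s·m⁻² = kg·s⁻²·A⁻¹
All reduce to kg·s⁻²·A⁻¹ except (c), which is kg·s⁻².

(c)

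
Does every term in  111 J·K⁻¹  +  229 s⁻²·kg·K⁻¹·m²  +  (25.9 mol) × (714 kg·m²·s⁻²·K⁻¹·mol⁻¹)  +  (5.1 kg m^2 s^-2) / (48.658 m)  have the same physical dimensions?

Expand each in SI base units:
  111 J·K⁻¹:  J·K⁻¹ = N·m·K⁻¹ = kg·m²·s⁻²·K⁻¹
  229 s⁻²·kg·K⁻¹·m²:  kg·m²·s⁻²·K⁻¹
  (25.9 mol) × (714 kg·m²·s⁻²·K⁻¹·mol⁻¹):  [mol] · [kg·m²·s⁻²·K⁻¹·mol⁻¹] = kg·m²·s⁻²·K⁻¹
  (5.1 kg m^2 s^-2) / (48.658 m):  [kg·m²·s⁻²] / [m] = kg·m·s⁻²
The terms do not share a single dimension (kg·m²·s⁻²·K⁻¹ vs kg·m·s⁻²).

No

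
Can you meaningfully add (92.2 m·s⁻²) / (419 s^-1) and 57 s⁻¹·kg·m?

Work out the base dimensions of each:
  (92.2 m·s⁻²) / (419 s^-1):  [m·s⁻²] / [s⁻¹] = m·s⁻¹
  57 s⁻¹·kg·m:  kg·m·s⁻¹
m·s⁻¹ ≠ kg·m·s⁻¹, so they cannot be added.

No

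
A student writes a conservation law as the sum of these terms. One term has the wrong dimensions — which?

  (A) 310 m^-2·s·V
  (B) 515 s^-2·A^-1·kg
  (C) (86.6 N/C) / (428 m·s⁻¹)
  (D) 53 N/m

Dimensions:
  (A) V·s·m⁻² = J·C⁻¹·s·m⁻² = kg·s⁻²·A⁻¹
  (B) kg·s⁻²·A⁻¹
  (C) [kg·m·s⁻³·A⁻¹] / [m·s⁻¹] = kg·s⁻²·A⁻¹
  (D) N·m⁻¹ = kg·m·s⁻²·m⁻¹ = kg·s⁻²
All reduce to kg·s⁻²·A⁻¹ except (D), which is kg·s⁻².

(D)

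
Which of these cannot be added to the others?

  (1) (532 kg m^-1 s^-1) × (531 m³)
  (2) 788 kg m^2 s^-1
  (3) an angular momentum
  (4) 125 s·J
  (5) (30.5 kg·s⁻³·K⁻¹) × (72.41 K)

In SI base units:
  (1) [kg·m⁻¹·s⁻¹] · [m³] = kg·m²·s⁻¹
  (2) kg·m²·s⁻¹
  (3) [angular momentum] = kg·m²·s⁻¹
  (4) J·s = N·m·s = kg·m²·s⁻¹
  (5) [kg·s⁻³·K⁻¹] · [K] = kg·s⁻³
All reduce to kg·m²·s⁻¹ except (5), which is kg·s⁻³.

(5)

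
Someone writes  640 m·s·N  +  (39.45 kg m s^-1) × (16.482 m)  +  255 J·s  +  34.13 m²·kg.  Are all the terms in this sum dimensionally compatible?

No

Reduce each to base SI dimensions:
  640 m·s·N:  N·m·s = kg·m·s⁻²·m·s = kg·m²·s⁻¹
  (39.45 kg m s^-1) × (16.482 m):  [kg·m·s⁻¹] · [m] = kg·m²·s⁻¹
  255 J·s:  J·s = N·m·s = kg·m²·s⁻¹
  34.13 m²·kg:  kg·m²
The terms do not share a single dimension (kg·m² vs kg·m²·s⁻¹).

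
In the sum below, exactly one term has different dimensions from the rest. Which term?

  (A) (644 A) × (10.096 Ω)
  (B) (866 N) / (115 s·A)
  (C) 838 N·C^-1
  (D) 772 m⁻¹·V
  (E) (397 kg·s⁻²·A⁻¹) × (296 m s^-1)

Work out the base dimensions of each:
  (A) [A] · [kg·m²·s⁻³·A⁻²] = kg·m²·s⁻³·A⁻¹
  (B) [kg·m·s⁻²] / [s·A] = kg·m·s⁻³·A⁻¹
  (C) N·C⁻¹ = kg·m·s⁻²·(s·A)⁻¹ = kg·m·s⁻³·A⁻¹
  (D) V·m⁻¹ = J·C⁻¹·m⁻¹ = kg·m·s⁻³·A⁻¹
  (E) [kg·s⁻²·A⁻¹] · [m·s⁻¹] = kg·m·s⁻³·A⁻¹
All reduce to kg·m·s⁻³·A⁻¹ except (A), which is kg·m²·s⁻³·A⁻¹.

(A)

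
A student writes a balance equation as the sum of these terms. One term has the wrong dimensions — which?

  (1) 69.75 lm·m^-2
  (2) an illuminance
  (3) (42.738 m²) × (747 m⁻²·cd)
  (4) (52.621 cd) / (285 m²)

(3)

Dimensions:
  (1) lm·m⁻² = cd·m⁻² = m⁻²·cd
  (2) [illuminance] = m⁻²·cd
  (3) [m²] · [m⁻²·cd] = cd
  (4) [cd] / [m²] = m⁻²·cd
All reduce to m⁻²·cd except (3), which is cd.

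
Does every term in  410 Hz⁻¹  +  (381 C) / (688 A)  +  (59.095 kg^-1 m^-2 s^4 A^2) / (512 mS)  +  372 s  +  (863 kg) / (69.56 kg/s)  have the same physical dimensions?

Dimensions:
  410 Hz⁻¹:  Hz⁻¹ = (s⁻¹)⁻¹ = s
  (381 C) / (688 A):  [s·A] / [A] = s
  (59.095 kg^-1 m^-2 s^4 A^2) / (512 mS):  [kg⁻¹·m⁻²·s⁴·A²] / [kg⁻¹·m⁻²·s³·A²] = s
  372 s:  s
  (863 kg) / (69.56 kg/s):  [kg] / [kg·s⁻¹] = s
Every term reduces to s.

Yes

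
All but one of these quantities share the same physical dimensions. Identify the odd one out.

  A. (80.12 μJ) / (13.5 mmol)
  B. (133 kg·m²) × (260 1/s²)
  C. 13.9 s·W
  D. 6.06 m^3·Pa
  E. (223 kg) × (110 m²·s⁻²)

Expand each in SI base units:
  A. [kg·m²·s⁻²] / [mol] = kg·m²·s⁻²·mol⁻¹
  B. [kg·m²] · [s⁻²] = kg·m²·s⁻²
  C. W·s = J·s⁻¹·s = kg·m²·s⁻²
  D. Pa·m³ = N·m⁻²·m³ = kg·m²·s⁻²
  E. [kg] · [m²·s⁻²] = kg·m²·s⁻²
All reduce to kg·m²·s⁻² except A., which is kg·m²·s⁻²·mol⁻¹.

A.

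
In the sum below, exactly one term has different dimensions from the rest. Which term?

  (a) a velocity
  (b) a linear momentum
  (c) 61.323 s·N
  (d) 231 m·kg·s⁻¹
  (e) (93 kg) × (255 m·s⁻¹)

In SI base units:
  (a) [velocity] = m·s⁻¹
  (b) [linear momentum] = kg·m·s⁻¹
  (c) N·s = kg·m·s⁻²·s = kg·m·s⁻¹
  (d) kg·m·s⁻¹
  (e) [kg] · [m·s⁻¹] = kg·m·s⁻¹
All reduce to kg·m·s⁻¹ except (a), which is m·s⁻¹.

(a)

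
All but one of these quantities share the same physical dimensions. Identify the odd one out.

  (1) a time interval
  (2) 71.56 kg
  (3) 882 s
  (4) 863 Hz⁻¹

Dimensions:
  (1) [time interval] = s
  (2) kg
  (3) s
  (4) Hz⁻¹ = (s⁻¹)⁻¹ = s
All reduce to s except (2), which is kg.

(2)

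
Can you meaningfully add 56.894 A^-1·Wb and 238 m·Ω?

Work out the base dimensions of each:
  56.894 A^-1·Wb:  Wb·A⁻¹ = V·s·A⁻¹ = kg·m²·s⁻²·A⁻²
  238 m·Ω:  Ω·m = V·A⁻¹·m = kg·m³·s⁻³·A⁻²
kg·m²·s⁻²·A⁻² ≠ kg·m³·s⁻³·A⁻², so they cannot be added.

No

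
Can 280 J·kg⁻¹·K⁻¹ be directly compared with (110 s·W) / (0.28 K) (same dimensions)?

In SI base units:
  280 J·kg⁻¹·K⁻¹:  J·kg⁻¹·K⁻¹ = N·m·kg⁻¹·K⁻¹ = m²·s⁻²·K⁻¹
  (110 s·W) / (0.28 K):  [kg·m²·s⁻²] / [K] = kg·m²·s⁻²·K⁻¹
m²·s⁻²·K⁻¹ ≠ kg·m²·s⁻²·K⁻¹, so they cannot be added.

No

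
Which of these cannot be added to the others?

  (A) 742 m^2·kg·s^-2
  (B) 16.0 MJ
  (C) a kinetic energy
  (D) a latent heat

(D)

In SI base units:
  (A) kg·m²·s⁻²
  (B) J = N·m = kg·m²·s⁻²
  (C) [kinetic energy] = kg·m²·s⁻²
  (D) [latent heat] = m²·s⁻²
All reduce to kg·m²·s⁻² except (D), which is m²·s⁻².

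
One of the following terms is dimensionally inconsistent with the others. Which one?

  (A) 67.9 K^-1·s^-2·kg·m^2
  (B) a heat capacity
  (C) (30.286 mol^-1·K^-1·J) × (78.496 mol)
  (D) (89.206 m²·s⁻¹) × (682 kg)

Dimensions:
  (A) kg·m²·s⁻²·K⁻¹
  (B) [heat capacity] = kg·m²·s⁻²·K⁻¹
  (C) [kg·m²·s⁻²·K⁻¹·mol⁻¹] · [mol] = kg·m²·s⁻²·K⁻¹
  (D) [m²·s⁻¹] · [kg] = kg·m²·s⁻¹
All reduce to kg·m²·s⁻²·K⁻¹ except (D), which is kg·m²·s⁻¹.

(D)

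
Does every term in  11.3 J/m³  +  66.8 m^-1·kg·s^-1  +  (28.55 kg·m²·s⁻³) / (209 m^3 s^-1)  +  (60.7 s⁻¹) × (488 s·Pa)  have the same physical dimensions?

No

Dimensions:
  11.3 J/m³:  J·m⁻³ = N·m·m⁻³ = kg·m⁻¹·s⁻²
  66.8 m^-1·kg·s^-1:  kg·m⁻¹·s⁻¹
  (28.55 kg·m²·s⁻³) / (209 m^3 s^-1):  [kg·m²·s⁻³] / [m³·s⁻¹] = kg·m⁻¹·s⁻²
  (60.7 s⁻¹) × (488 s·Pa):  [s⁻¹] · [kg·m⁻¹·s⁻¹] = kg·m⁻¹·s⁻²
The terms do not share a single dimension (kg·m⁻¹·s⁻² vs kg·m⁻¹·s⁻¹).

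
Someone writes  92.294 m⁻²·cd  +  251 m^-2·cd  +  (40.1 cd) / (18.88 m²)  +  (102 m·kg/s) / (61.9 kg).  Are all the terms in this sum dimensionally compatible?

Work out the base dimensions of each:
  92.294 m⁻²·cd:  m⁻²·cd
  251 m^-2·cd:  cd·m⁻² = m⁻²·cd
  (40.1 cd) / (18.88 m²):  [cd] / [m²] = m⁻²·cd
  (102 m·kg/s) / (61.9 kg):  [kg·m·s⁻¹] / [kg] = m·s⁻¹
The terms do not share a single dimension (m·s⁻¹ vs m⁻²·cd).

No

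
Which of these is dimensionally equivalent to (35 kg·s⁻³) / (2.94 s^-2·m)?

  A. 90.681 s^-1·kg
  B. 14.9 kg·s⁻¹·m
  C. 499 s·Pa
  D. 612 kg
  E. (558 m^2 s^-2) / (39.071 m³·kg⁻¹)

Reference: [kg·s⁻³] / [m·s⁻²] = kg·m⁻¹·s⁻¹.
Each option:
  A. kg·s⁻¹
  B. kg·m·s⁻¹
  C. Pa·s = N·m⁻²·s = kg·m⁻¹·s⁻¹  ← same
  D. kg
  E. [m²·s⁻²] / [kg⁻¹·m³] = kg·m⁻¹·s⁻²
Only C. matches kg·m⁻¹·s⁻¹.

C.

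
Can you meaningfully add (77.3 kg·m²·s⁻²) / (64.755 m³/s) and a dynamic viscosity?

Work out the base dimensions of each:
  (77.3 kg·m²·s⁻²) / (64.755 m³/s):  [kg·m²·s⁻²] / [m³·s⁻¹] = kg·m⁻¹·s⁻¹
  a dynamic viscosity:  [dynamic viscosity] = kg·m⁻¹·s⁻¹
Both are kg·m⁻¹·s⁻¹, so they have the same dimensions and can be added.

Yes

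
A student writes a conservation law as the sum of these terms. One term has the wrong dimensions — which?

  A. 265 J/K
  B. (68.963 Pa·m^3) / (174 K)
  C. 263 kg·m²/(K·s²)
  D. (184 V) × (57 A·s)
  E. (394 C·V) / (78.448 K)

D.

Reduce each to base SI dimensions:
  A. J·K⁻¹ = N·m·K⁻¹ = kg·m²·s⁻²·K⁻¹
  B. [kg·m²·s⁻²] / [K] = kg·m²·s⁻²·K⁻¹
  C. kg·m²·s⁻²·K⁻¹
  D. [kg·m²·s⁻³·A⁻¹] · [s·A] = kg·m²·s⁻²
  E. [kg·m²·s⁻²] / [K] = kg·m²·s⁻²·K⁻¹
All reduce to kg·m²·s⁻²·K⁻¹ except D., which is kg·m²·s⁻².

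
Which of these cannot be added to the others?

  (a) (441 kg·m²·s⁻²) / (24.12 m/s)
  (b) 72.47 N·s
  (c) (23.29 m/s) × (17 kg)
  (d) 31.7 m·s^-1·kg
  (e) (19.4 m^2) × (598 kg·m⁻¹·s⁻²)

(e)

Reduce each to base SI dimensions:
  (a) [kg·m²·s⁻²] / [m·s⁻¹] = kg·m·s⁻¹
  (b) N·s = kg·m·s⁻²·s = kg·m·s⁻¹
  (c) [m·s⁻¹] · [kg] = kg·m·s⁻¹
  (d) kg·m·s⁻¹
  (e) [m²] · [kg·m⁻¹·s⁻²] = kg·m·s⁻²
All reduce to kg·m·s⁻¹ except (e), which is kg·m·s⁻².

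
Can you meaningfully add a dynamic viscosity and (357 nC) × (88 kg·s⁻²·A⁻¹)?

No

In SI base units:
  a dynamic viscosity:  [dynamic viscosity] = kg·m⁻¹·s⁻¹
  (357 nC) × (88 kg·s⁻²·A⁻¹):  [s·A] · [kg·s⁻²·A⁻¹] = kg·s⁻¹
kg·m⁻¹·s⁻¹ ≠ kg·s⁻¹, so they cannot be added.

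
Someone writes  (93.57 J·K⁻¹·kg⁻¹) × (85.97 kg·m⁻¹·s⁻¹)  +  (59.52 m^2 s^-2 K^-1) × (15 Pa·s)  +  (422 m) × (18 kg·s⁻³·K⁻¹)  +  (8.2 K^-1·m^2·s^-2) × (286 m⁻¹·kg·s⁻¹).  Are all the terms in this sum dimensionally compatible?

Work out the base dimensions of each:
  (93.57 J·K⁻¹·kg⁻¹) × (85.97 kg·m⁻¹·s⁻¹):  [m²·s⁻²·K⁻¹] · [kg·m⁻¹·s⁻¹] = kg·m·s⁻³·K⁻¹
  (59.52 m^2 s^-2 K^-1) × (15 Pa·s):  [m²·s⁻²·K⁻¹] · [kg·m⁻¹·s⁻¹] = kg·m·s⁻³·K⁻¹
  (422 m) × (18 kg·s⁻³·K⁻¹):  [m] · [kg·s⁻³·K⁻¹] = kg·m·s⁻³·K⁻¹
  (8.2 K^-1·m^2·s^-2) × (286 m⁻¹·kg·s⁻¹):  [m²·s⁻²·K⁻¹] · [kg·m⁻¹·s⁻¹] = kg·m·s⁻³·K⁻¹
Every term reduces to kg·m·s⁻³·K⁻¹.

Yes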